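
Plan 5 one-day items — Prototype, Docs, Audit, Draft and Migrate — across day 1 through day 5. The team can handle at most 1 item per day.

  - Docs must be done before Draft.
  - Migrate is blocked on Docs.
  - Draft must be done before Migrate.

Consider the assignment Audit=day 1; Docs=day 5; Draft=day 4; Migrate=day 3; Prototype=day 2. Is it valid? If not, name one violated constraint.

No — it violates: Migrate is blocked on Docs

Docs must be done before Draft — violated.
The team can handle at most 1 item per day — holds.
Draft must be done before Migrate — violated.
Migrate is blocked on Docs — violated.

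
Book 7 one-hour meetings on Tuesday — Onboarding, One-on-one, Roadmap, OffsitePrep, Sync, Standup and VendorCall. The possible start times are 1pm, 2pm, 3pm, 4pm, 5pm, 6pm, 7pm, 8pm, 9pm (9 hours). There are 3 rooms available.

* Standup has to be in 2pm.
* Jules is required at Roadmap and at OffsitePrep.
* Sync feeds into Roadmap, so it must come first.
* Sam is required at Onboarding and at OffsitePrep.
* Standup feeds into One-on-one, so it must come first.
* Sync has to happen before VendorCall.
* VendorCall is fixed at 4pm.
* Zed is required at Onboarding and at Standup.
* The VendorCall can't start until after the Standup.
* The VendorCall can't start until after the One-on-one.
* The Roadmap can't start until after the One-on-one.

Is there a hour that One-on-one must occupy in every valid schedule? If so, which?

Standup is fixed at 2pm and must come before One-on-one, so One-on-one is at least 3pm.
VendorCall is fixed at 4pm and must come after One-on-one, so One-on-one is at most 3pm.
So One-on-one must be 3pm.

3pm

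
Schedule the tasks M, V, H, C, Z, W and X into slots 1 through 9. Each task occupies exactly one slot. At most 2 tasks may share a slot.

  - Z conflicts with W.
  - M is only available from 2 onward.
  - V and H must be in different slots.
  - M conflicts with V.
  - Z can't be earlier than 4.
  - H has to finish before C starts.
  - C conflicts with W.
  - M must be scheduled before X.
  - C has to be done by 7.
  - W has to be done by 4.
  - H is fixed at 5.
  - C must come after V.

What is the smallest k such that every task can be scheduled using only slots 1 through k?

The precedence chain requires at least 2 distinct slots.
With at most 2 per slot and 7 tasks, at least 4 slots are needed.
Propagating the time windows through the other constraints, C can't land before 6, so the schedule must run through at least slot 6.
6 works (last occupied slot: 6): for example C in 6; Z in 4; M in 2; V in 1; H in 5; X in 3; W in 1.

6 slots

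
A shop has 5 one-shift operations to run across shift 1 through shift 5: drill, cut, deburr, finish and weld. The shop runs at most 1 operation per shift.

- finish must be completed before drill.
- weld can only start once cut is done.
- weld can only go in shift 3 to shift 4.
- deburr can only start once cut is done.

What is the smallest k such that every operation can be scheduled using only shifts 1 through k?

5 shifts

The precedence chain requires at least 2 distinct shifts.
With at most 1 per shift and 5 operations, at least 5 shifts are needed.
weld can't be placed before shift 3, so the schedule must run through at least shift 3.
5 works (last occupied shift: shift 5): for example finish in shift 2; cut in shift 1; drill in shift 4; weld in shift 3; deburr in shift 5.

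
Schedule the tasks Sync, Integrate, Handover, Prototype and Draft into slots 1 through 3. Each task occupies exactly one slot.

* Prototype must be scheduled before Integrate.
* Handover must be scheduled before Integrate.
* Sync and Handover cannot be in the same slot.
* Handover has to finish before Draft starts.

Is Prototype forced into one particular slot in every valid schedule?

No

Prototype can be 1 (e.g. Handover in 1, Integrate in 2, Sync in 2, Prototype in 1, Draft in 2) or 2 (e.g. Handover -> 1, Prototype -> 2, Sync -> 2, Integrate -> 3, Draft -> 2).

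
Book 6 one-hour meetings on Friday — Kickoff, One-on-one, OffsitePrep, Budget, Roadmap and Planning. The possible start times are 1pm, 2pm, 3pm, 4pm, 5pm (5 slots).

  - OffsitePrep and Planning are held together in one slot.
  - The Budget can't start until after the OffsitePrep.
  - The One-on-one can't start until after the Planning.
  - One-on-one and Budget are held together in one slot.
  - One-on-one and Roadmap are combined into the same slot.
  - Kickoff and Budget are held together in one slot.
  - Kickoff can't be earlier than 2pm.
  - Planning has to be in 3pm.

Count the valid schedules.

2

Enumerating: One-on-one in 4pm, Budget in 4pm, OffsitePrep in 3pm, Kickoff in 4pm, Roadmap in 4pm, Planning in 3pm | Budget=5pm, Planning=3pm, One-on-one=5pm, Kickoff=5pm, Roadmap=5pm, OffsitePrep=3pm.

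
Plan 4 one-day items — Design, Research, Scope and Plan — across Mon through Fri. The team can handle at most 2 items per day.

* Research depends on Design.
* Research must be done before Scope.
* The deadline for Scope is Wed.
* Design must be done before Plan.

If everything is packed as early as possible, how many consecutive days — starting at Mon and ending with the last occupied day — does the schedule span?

The precedence chain requires at least 3 distinct days.
With at most 2 per day and 4 work items, at least 2 days are needed.
3 works (last occupied day: Wed): for example Scope in Wed; Design in Mon; Research in Tue; Plan in Tue.

3 days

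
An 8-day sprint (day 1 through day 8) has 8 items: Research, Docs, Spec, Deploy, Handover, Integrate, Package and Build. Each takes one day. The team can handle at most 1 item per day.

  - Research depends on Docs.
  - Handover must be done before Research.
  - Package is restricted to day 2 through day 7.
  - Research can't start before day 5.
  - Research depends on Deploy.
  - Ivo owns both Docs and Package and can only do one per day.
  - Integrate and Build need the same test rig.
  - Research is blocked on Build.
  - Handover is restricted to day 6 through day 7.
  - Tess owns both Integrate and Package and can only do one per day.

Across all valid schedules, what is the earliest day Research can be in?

day 7

Research is available from day 5; precedence pushes Research to at least day 7.
Research at day 7 is achievable: Deploy=day 3, Integrate=day 8, Handover=day 6, Package=day 2, Docs=day 1, Research=day 7, Build=day 4, Spec=day 5.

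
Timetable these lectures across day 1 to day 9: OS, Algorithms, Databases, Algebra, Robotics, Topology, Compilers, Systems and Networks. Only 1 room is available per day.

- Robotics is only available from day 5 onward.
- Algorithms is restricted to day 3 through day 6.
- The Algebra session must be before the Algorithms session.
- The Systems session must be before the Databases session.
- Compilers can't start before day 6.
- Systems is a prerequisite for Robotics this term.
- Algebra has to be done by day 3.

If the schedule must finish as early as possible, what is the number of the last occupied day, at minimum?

day 9

The precedence chain requires at least 2 distinct days.
With at most 1 per day and 9 lectures, at least 9 days are needed.
Compilers can't be placed before day 6, so the schedule must run through at least day 6.
9 works (last occupied day: day 9): for example Networks=day 9; Compilers=day 6; Topology=day 8; OS=day 7; Systems=day 2; Databases=day 4; Robotics=day 5; Algebra=day 1; Algorithms=day 3.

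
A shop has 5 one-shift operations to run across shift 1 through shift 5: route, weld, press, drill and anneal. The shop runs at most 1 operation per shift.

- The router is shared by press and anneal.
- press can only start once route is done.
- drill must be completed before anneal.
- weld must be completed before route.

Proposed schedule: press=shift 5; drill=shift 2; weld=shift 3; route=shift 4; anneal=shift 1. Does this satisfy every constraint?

No — it violates: drill must be completed before anneal

weld must be completed before route — holds.
The router is shared by press and anneal — holds.
The shop runs at most 1 operation per shift — holds.
press can only start once route is done — holds.
drill must be completed before anneal — violated.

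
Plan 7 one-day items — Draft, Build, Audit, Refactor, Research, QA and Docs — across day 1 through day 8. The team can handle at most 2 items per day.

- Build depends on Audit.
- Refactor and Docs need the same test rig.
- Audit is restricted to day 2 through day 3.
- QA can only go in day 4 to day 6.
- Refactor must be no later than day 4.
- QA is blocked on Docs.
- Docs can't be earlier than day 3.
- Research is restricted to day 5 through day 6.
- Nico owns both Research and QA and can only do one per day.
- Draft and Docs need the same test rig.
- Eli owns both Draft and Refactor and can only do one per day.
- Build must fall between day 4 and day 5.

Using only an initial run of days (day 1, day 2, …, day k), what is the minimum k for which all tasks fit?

5 days

The precedence chain requires at least 2 distinct days.
With at most 2 per day and 7 tasks, at least 4 days are needed.
Research can't be placed before day 5, so the schedule must run through at least day 5.
5 works (last occupied day: day 5): for example Refactor=day 1, Research=day 5, Docs=day 3, QA=day 4, Draft=day 2, Build=day 4, Audit=day 2.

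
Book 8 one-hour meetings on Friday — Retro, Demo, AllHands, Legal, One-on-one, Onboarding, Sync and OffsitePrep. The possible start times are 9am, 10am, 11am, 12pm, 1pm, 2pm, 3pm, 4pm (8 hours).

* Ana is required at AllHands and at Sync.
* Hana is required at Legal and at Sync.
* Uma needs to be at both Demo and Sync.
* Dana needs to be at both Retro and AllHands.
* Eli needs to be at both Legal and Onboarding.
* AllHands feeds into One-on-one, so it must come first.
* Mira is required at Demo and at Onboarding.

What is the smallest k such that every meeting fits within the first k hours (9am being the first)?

The precedence chain requires at least 2 distinct hours.
2 works (last occupied hour: 10am): for example Retro=10am, Sync=10am, OffsitePrep=9am, Legal=9am, AllHands=9am, One-on-one=10am, Demo=9am, Onboarding=10am.

2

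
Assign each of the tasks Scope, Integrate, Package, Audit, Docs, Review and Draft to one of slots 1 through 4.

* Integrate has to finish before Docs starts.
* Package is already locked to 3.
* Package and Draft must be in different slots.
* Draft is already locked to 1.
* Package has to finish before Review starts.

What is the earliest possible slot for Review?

4

Precedence pushes Review to at least 4.
Review at 4 is achievable: Docs=2, Audit=1, Scope=1, Draft=1, Integrate=1, Package=3, Review=4.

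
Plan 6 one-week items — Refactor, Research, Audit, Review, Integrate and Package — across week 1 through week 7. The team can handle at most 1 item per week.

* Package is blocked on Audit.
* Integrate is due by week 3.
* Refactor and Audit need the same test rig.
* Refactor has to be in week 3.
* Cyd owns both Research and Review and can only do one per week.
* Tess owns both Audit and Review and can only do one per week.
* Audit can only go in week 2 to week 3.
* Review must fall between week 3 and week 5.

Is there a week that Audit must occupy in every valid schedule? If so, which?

week 2

Audit's window is week 2–week 3.
Refactor is fixed at week 3, and Audit can't share a week with Refactor.
So Audit must be week 2.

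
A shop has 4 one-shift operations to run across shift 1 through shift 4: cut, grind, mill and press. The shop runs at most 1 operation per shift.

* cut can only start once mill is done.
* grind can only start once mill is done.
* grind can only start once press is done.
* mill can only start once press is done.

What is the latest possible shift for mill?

Precedence pushes mill to at least shift 2; downstream work caps mill at shift 3.
mill at shift 2 is achievable: press in shift 1, cut in shift 4, grind in shift 3, mill in shift 2.
Nothing later works — the capacity limit rule out every shift after shift 2.

shift 2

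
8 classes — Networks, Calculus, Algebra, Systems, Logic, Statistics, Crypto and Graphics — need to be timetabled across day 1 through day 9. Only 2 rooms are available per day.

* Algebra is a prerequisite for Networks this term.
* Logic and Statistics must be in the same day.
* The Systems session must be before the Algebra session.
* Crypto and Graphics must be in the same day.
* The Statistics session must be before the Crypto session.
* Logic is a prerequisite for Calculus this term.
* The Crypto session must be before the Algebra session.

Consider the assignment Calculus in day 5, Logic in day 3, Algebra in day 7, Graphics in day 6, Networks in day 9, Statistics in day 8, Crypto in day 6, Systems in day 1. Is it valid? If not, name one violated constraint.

The Statistics session must be before the Crypto session — violated.
Algebra is a prerequisite for Networks this term — holds.
Logic and Statistics must be in the same day — violated.
The Systems session must be before the Algebra session — holds.
Crypto and Graphics must be in the same day — holds.
Logic is a prerequisite for Calculus this term — holds.
Only 2 rooms are available per day — holds.
The Crypto session must be before the Algebra session — holds.

No — it violates: Logic and Statistics must be in the same day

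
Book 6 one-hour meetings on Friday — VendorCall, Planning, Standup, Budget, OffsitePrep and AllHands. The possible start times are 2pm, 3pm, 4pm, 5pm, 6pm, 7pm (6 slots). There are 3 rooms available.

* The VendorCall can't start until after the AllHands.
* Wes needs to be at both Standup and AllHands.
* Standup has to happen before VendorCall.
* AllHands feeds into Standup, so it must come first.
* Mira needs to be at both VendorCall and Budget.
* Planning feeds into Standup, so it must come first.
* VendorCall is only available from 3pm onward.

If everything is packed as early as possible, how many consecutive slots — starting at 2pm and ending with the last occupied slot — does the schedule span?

The precedence chain requires at least 3 distinct slots.
With at most 3 per slot and 6 meetings, at least 2 slots are needed.
3 works (last occupied slot: 4pm): for example Standup in 3pm, AllHands in 2pm, Budget in 2pm, VendorCall in 4pm, Planning in 2pm, OffsitePrep in 3pm.

3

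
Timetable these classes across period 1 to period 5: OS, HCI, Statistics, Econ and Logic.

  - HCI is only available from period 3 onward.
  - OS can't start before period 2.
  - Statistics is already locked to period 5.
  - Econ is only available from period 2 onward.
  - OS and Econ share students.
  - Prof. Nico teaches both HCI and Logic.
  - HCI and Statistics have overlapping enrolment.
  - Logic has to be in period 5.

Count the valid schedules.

Splitting on OS: it can be period 2 (6), period 3 (6), period 4 (6), period 5 (6). Listing each branch's schedules as (HCI, Statistics, Econ, Logic) by period number:
OS=period 2: (3,5,3,5) (3,5,4,5) (3,5,5,5) (4,5,3,5) (4,5,4,5) (4,5,5,5) — 6.
OS=period 3: (3,5,2,5) (3,5,4,5) (3,5,5,5) (4,5,2,5) (4,5,4,5) (4,5,5,5) — 6.
OS=period 4: (3,5,2,5) (3,5,3,5) (3,5,5,5) (4,5,2,5) (4,5,3,5) (4,5,5,5) — 6.
OS=period 5: (3,5,2,5) (3,5,3,5) (3,5,4,5) (4,5,2,5) (4,5,3,5) (4,5,4,5) — 6.
Summing: 6 + 6 + 6 + 6 = 24.

24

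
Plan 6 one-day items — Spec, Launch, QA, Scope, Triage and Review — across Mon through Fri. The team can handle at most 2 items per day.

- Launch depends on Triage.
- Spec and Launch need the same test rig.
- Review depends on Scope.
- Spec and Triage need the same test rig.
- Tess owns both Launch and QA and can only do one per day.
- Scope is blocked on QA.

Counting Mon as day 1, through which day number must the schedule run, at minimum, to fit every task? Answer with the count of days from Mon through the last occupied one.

3

The precedence chain requires at least 3 distinct days.
With at most 2 per day and 6 tasks, at least 3 days are needed.
3 works (last occupied day: Wed): for example QA=Mon; Launch=Tue; Spec=Wed; Triage=Mon; Review=Wed; Scope=Tue.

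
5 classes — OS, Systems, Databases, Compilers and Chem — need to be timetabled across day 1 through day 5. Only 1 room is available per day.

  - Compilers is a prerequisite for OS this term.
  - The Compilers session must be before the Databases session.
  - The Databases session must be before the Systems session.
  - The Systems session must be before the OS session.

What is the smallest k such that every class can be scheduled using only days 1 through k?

5

The precedence chain requires at least 4 distinct days.
With at most 1 per day and 5 classes, at least 5 days are needed.
5 works (last occupied day: day 5): for example Systems=day 3; Databases=day 2; Compilers=day 1; OS=day 4; Chem=day 5.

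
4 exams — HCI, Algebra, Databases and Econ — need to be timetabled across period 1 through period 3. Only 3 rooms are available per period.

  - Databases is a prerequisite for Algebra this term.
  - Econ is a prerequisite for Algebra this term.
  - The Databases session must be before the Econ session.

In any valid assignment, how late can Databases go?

Downstream work caps Databases at period 1.
Databases at period 1 is achievable: Databases=period 1, HCI=period 1, Algebra=period 3, Econ=period 2.

period 1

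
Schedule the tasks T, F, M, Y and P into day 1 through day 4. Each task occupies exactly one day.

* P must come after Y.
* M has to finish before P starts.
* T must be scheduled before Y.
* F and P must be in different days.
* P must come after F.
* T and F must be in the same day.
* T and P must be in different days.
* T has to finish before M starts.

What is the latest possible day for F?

day 2

F must be in the same day as T, which can't be after day 2, so F is at most day 2.
F at day 2 is achievable: Y in day 3; T in day 2; F in day 2; M in day 3; P in day 4.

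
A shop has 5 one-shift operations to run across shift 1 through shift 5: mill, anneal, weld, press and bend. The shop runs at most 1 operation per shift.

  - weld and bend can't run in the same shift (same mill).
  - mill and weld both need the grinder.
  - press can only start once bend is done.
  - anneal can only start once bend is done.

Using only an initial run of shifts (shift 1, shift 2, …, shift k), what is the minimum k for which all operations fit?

5 shifts

The precedence chain requires at least 2 distinct shifts.
With at most 1 per shift and 5 operations, at least 5 shifts are needed.
5 works (last occupied shift: shift 5): for example bend -> shift 1; press -> shift 3; anneal -> shift 2; mill -> shift 4; weld -> shift 5.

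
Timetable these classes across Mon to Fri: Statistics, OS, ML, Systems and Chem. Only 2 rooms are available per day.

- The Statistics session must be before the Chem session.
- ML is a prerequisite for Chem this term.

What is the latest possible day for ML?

Thu

Downstream work caps ML at Thu.
ML at Thu is achievable: ML in Thu; Systems in Tue; Chem in Fri; OS in Mon; Statistics in Mon.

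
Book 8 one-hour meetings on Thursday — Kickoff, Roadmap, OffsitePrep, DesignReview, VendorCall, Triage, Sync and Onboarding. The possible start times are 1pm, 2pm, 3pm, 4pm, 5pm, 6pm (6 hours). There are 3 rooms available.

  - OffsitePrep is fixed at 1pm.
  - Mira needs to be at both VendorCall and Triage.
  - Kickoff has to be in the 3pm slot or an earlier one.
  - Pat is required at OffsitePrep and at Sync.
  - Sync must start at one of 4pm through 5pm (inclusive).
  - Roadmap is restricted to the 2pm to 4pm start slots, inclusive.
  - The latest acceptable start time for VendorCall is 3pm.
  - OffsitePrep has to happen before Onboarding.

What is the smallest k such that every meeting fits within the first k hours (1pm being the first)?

4 hours

The precedence chain requires at least 2 distinct hours.
With at most 3 per hour and 8 meetings, at least 3 hours are needed.
Sync can't be placed before 4pm — that is hour 4 counting from 1pm — so the schedule must run through at least 4 hours.
4 works (last occupied hour: 4pm): for example VendorCall=1pm; Onboarding=2pm; OffsitePrep=1pm; Triage=3pm; Kickoff=1pm; Sync=4pm; Roadmap=2pm; DesignReview=2pm.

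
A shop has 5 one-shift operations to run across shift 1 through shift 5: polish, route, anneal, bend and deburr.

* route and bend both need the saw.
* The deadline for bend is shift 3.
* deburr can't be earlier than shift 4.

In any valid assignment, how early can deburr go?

Deburr is available from shift 4.
deburr at shift 4 is achievable: route -> shift 2; deburr -> shift 4; polish -> shift 1; anneal -> shift 1; bend -> shift 1.

shift 4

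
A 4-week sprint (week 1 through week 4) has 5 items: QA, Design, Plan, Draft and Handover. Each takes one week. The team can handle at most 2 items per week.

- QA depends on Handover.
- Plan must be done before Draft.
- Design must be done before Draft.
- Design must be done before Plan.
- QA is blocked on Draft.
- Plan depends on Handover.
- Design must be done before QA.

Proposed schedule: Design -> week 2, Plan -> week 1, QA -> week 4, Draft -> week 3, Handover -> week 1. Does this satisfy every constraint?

Design must be done before Plan — violated.
Design must be done before QA — holds.
The team can handle at most 2 items per week — holds.
Design must be done before Draft — holds.
Plan must be done before Draft — holds.
Plan depends on Handover — violated.
QA depends on Handover — holds.
QA is blocked on Draft — holds.

Invalid. Design must be done before Plan.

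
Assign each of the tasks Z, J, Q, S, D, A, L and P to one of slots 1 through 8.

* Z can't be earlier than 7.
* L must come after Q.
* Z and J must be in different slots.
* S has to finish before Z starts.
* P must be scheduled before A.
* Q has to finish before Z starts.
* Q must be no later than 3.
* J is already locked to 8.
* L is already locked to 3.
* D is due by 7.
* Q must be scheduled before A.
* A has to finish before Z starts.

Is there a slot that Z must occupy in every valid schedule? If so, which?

Z's window is 7–8.
J is fixed at 8, and Z can't share a slot with J.
So Z must be 7.

7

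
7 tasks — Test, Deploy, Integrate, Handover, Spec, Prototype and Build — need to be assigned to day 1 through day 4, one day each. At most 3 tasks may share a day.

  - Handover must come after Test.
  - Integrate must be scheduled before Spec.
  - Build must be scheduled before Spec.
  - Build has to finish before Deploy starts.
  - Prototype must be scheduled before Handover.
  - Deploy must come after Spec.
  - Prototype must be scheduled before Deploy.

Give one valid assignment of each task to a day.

Deploy=day 3, Test=day 2, Build=day 1, Integrate=day 1, Spec=day 2, Handover=day 3, Prototype=day 1

Checking: Spec(day 2) before Deploy(day 3); Build(day 1) before Spec(day 2); Build(day 1) before Deploy(day 3); Prototype(day 1) before Deploy(day 3); Prototype(day 1) before Handover(day 3); Integrate(day 1) before Spec(day 2); Test(day 2) before Handover(day 3); max 3 per day (cap 3).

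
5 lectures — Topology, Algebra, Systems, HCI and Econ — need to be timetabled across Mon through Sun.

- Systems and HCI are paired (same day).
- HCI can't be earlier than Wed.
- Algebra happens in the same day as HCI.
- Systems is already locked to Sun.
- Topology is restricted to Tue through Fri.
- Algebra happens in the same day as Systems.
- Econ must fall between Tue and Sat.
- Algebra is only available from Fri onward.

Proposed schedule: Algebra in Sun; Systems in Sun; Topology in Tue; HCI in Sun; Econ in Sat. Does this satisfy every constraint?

Algebra happens in the same day as Systems — holds.
Econ must fall between Tue and Sat — holds.
Topology is restricted to Tue through Fri — holds.
Algebra is only available from Fri onward — holds.
Algebra happens in the same day as HCI — holds.
Systems is already locked to Sun — holds.
Systems and HCI are paired (same day) — holds.
HCI can't be earlier than Wed — holds.

Valid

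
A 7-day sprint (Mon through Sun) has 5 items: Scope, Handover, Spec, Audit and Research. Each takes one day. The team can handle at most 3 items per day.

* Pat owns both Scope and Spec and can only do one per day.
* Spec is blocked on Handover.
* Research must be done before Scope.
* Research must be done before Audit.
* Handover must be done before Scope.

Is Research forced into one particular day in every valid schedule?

No

Research can be Mon (e.g. Scope=Tue, Audit=Tue, Spec=Wed, Handover=Mon, Research=Mon) or Tue (e.g. Handover in Mon; Scope in Wed; Spec in Tue; Research in Tue; Audit in Wed).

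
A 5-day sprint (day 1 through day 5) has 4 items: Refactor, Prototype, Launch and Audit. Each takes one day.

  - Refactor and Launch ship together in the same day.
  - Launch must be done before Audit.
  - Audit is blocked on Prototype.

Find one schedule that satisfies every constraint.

Prototype -> day 1, Audit -> day 2, Refactor -> day 1, Launch -> day 1

Checking: Prototype(day 1) before Audit(day 2); Launch(day 1) before Audit(day 2); Refactor = Launch = day 1.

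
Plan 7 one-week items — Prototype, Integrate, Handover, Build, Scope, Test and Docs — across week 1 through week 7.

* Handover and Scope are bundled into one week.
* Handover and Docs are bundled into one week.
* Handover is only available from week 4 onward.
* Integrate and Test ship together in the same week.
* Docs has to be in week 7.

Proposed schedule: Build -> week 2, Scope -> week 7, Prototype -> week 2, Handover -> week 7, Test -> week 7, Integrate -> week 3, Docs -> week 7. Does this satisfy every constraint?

Handover is only available from week 4 onward — holds.
Handover and Scope are bundled into one week — holds.
Integrate and Test ship together in the same week — violated.
Docs has to be in week 7 — holds.
Handover and Docs are bundled into one week — holds.

Invalid. Integrate and Test ship together in the same week.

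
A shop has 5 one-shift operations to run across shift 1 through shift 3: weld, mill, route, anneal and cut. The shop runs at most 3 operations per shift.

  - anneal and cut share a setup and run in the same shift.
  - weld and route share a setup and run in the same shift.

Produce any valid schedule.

weld -> shift 1; route -> shift 1; cut -> shift 2; mill -> shift 1; anneal -> shift 2

Checking: weld = route = shift 1; anneal = cut = shift 2; max 3 per shift (cap 3).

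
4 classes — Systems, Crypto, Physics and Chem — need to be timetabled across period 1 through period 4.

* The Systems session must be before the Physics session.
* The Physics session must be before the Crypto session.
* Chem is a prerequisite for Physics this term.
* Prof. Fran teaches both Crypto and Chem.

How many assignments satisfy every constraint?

6

Splitting on Systems: it can be period 1 (4), period 2 (2). Listing each branch's schedules as (Crypto, Physics, Chem) by period number:
Systems=period 1: (3,2,1) (4,2,1) (4,3,1) (4,3,2) — 4.
Systems=period 2: (4,3,1) (4,3,2) — 2.
Summing: 4 + 2 = 6.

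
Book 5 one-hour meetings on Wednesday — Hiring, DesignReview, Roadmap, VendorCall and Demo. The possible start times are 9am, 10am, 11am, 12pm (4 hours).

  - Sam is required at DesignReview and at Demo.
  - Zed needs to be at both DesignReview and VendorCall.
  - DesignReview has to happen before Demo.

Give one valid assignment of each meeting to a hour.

Roadmap=9am, Hiring=9am, VendorCall=10am, Demo=10am, DesignReview=9am

Checking: DesignReview(9am) before Demo(10am); DesignReview(9am) != Demo(10am); DesignReview(9am) != VendorCall(10am).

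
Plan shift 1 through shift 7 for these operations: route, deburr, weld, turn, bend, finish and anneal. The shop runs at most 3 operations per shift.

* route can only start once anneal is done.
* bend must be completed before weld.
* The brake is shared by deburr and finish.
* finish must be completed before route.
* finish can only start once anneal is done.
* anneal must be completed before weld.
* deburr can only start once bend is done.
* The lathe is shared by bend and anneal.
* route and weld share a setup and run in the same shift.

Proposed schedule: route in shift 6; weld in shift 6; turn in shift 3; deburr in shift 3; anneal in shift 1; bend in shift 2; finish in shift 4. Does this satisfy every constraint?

route can only start once anneal is done — holds.
route and weld share a setup and run in the same shift — holds.
The shop runs at most 3 operations per shift — holds.
The lathe is shared by bend and anneal — holds.
The brake is shared by deburr and finish — holds.
finish must be completed before route — holds.
anneal must be completed before weld — holds.
finish can only start once anneal is done — holds.
deburr can only start once bend is done — holds.
bend must be completed before weld — holds.

Valid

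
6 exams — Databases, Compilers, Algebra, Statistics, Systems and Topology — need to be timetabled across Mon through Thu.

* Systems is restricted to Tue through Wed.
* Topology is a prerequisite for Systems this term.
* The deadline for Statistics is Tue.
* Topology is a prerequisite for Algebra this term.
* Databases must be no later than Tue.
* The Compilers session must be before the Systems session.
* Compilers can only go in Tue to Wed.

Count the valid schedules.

Splitting on Databases: it can be Mon (10), Tue (10). Listing each branch's schedules as (Compilers, Algebra, Statistics, Systems, Topology):
Databases=Mon: (Tue,Tue,Mon,Wed,Mon) (Tue,Tue,Tue,Wed,Mon) (Tue,Wed,Mon,Wed,Mon) (Tue,Wed,Mon,Wed,Tue) (Tue,Wed,Tue,Wed,Mon) (Tue,Wed,Tue,Wed,Tue) (Tue,Thu,Mon,Wed,Mon) (Tue,Thu,Mon,Wed,Tue) (Tue,Thu,Tue,Wed,Mon) (Tue,Thu,Tue,Wed,Tue) — 10.
Databases=Tue: (Tue,Tue,Mon,Wed,Mon) (Tue,Tue,Tue,Wed,Mon) (Tue,Wed,Mon,Wed,Mon) (Tue,Wed,Mon,Wed,Tue) (Tue,Wed,Tue,Wed,Mon) (Tue,Wed,Tue,Wed,Tue) (Tue,Thu,Mon,Wed,Mon) (Tue,Thu,Mon,Wed,Tue) (Tue,Thu,Tue,Wed,Mon) (Tue,Thu,Tue,Wed,Tue) — 10.
Summing: 10 + 10 = 20.

20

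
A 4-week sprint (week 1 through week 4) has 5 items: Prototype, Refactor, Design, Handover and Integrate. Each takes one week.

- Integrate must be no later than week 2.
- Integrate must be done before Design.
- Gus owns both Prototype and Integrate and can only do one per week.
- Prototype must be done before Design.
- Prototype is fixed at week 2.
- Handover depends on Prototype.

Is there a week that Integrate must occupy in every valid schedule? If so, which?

week 1

Integrate's window is week 1–week 2.
Prototype is fixed at week 2, and Integrate can't share a week with Prototype.
So Integrate must be week 1.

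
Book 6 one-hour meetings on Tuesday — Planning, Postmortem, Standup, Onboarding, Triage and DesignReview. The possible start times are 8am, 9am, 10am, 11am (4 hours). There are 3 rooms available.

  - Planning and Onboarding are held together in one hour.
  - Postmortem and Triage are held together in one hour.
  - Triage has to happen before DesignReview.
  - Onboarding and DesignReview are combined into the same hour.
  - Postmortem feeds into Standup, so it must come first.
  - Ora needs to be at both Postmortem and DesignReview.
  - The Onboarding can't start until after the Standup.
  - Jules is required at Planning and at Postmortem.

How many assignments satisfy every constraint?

4

Enumerating: Planning -> 10am, Onboarding -> 10am, Triage -> 8am, Postmortem -> 8am, Standup -> 9am, DesignReview -> 10am | Onboarding -> 11am; Triage -> 8am; Planning -> 11am; Standup -> 9am; DesignReview -> 11am; Postmortem -> 8am | Standup in 10am; Onboarding in 11am; Planning in 11am; DesignReview in 11am; Postmortem in 8am; Triage in 8am | DesignReview in 11am; Onboarding in 11am; Standup in 10am; Postmortem in 9am; Planning in 11am; Triage in 9am.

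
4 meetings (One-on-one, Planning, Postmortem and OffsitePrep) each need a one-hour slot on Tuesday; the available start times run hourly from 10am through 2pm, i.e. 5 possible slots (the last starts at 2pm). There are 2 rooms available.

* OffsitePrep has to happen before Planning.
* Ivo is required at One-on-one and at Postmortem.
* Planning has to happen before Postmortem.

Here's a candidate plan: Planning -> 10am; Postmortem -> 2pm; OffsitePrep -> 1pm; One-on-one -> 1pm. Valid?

No. OffsitePrep has to happen before Planning is not satisfied.

There are 2 rooms available — holds.
Ivo is required at One-on-one and at Postmortem — holds.
OffsitePrep has to happen before Planning — violated.
Planning has to happen before Postmortem — holds.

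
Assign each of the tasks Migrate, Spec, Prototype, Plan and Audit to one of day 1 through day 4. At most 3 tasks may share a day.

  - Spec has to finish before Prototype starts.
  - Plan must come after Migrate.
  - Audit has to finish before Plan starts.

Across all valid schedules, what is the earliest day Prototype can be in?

day 2

Precedence pushes Prototype to at least day 2.
Prototype at day 2 is achievable: Migrate in day 1; Plan in day 2; Prototype in day 2; Spec in day 1; Audit in day 1.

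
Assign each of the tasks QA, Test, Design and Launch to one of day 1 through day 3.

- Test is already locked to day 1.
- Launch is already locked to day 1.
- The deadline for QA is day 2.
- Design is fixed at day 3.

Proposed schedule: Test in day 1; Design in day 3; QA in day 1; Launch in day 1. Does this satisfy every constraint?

Yes, all constraints hold

Launch is already locked to day 1 — holds.
The deadline for QA is day 2 — holds.
Test is already locked to day 1 — holds.
Design is fixed at day 3 — holds.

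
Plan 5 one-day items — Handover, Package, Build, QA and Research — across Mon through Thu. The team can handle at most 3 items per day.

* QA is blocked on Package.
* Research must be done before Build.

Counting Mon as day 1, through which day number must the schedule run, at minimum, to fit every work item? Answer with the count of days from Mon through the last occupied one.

The precedence chain requires at least 2 distinct days.
With at most 3 per day and 5 work items, at least 2 days are needed.
2 works (last occupied day: Tue): for example Handover -> Mon, QA -> Tue, Research -> Mon, Package -> Mon, Build -> Tue.

2 days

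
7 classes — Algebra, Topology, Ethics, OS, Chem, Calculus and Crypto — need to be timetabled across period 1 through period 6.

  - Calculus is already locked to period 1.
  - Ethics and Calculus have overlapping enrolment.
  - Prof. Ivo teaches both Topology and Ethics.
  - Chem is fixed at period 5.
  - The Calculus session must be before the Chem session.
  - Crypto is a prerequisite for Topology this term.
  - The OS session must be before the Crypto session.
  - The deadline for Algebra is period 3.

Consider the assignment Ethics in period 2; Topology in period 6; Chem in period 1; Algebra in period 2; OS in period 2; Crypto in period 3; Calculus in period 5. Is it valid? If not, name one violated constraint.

The deadline for Algebra is period 3 — holds.
Chem is fixed at period 5 — violated.
Prof. Ivo teaches both Topology and Ethics — holds.
Ethics and Calculus have overlapping enrolment — holds.
Calculus is already locked to period 1 — violated.
Crypto is a prerequisite for Topology this term — holds.
The OS session must be before the Crypto session — holds.
The Calculus session must be before the Chem session — violated.

No — it violates: The Calculus session must be before the Chem session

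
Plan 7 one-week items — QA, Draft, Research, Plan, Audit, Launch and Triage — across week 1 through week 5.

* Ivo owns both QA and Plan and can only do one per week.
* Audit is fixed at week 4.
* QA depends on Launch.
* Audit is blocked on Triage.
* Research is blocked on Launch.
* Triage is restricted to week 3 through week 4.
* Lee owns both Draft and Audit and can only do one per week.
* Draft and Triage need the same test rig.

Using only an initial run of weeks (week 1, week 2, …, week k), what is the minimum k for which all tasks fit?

The precedence chain requires at least 2 distinct weeks.
Audit can't be placed before week 4, so the schedule must run through at least week 4.
4 works (last occupied week: week 4): for example Draft in week 1; Audit in week 4; Triage in week 3; Plan in week 1; Launch in week 1; Research in week 2; QA in week 2.

4 weeks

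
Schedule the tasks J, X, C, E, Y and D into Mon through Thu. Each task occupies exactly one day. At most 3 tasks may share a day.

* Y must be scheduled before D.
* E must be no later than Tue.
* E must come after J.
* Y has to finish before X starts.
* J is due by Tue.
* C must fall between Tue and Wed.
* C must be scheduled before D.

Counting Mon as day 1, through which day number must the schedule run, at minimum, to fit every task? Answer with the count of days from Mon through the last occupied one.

The precedence chain requires at least 2 distinct days.
With at most 3 per day and 6 tasks, at least 2 days are needed.
Propagating the time windows through the other constraints, D can't land before Wed — that is day 3 counting from Mon — so the schedule must run through at least 3 days.
3 works (last occupied day: Wed): for example D=Wed, E=Tue, Y=Mon, J=Mon, C=Tue, X=Tue.

3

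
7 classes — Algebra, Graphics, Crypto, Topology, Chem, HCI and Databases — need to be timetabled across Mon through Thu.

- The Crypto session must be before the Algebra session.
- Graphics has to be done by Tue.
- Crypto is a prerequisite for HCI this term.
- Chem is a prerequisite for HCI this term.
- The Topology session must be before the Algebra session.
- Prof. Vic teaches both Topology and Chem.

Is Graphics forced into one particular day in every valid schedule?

Graphics can be Mon (e.g. Crypto=Mon; Algebra=Tue; HCI=Wed; Chem=Tue; Topology=Mon; Databases=Mon; Graphics=Mon) or Tue (e.g. Crypto in Mon, Databases in Mon, Algebra in Tue, HCI in Wed, Graphics in Tue, Chem in Tue, Topology in Mon).

No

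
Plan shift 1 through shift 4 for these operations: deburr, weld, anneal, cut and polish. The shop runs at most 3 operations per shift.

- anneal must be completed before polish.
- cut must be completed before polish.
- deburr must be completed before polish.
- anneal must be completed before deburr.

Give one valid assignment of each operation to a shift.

polish=shift 3; cut=shift 1; anneal=shift 1; deburr=shift 2; weld=shift 1

Checking: anneal(shift 1) before polish(shift 3); deburr(shift 2) before polish(shift 3); anneal(shift 1) before deburr(shift 2); cut(shift 1) before polish(shift 3); max 3 per shift (cap 3).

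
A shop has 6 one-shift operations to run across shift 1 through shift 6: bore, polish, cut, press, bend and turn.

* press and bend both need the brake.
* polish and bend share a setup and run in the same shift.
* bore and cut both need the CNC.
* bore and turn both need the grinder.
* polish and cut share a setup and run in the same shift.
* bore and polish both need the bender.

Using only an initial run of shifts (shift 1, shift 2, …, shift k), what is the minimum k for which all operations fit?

Could 1 shift be enough, i.e. nothing placed later than shift 1? No: polish can't share with bore (shift 1) → nothing is left.
So 1 shift is not enough.
2 works (last occupied shift: shift 2): for example cut=shift 2, bend=shift 2, press=shift 1, polish=shift 2, bore=shift 1, turn=shift 2.

2 shifts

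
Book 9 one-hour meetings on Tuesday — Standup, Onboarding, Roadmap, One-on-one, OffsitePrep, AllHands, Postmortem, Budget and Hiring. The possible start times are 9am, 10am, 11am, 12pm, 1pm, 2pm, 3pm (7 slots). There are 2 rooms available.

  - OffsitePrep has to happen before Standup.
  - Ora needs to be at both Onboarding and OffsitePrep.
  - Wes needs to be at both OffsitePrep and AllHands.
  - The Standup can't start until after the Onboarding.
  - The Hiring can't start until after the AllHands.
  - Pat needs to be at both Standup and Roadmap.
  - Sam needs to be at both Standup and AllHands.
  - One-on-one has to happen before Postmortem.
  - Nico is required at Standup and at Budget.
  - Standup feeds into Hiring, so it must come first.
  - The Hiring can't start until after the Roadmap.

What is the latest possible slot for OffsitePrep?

1pm

Downstream work caps OffsitePrep at 1pm.
OffsitePrep at 1pm is achievable: Budget=11am; Standup=2pm; Hiring=3pm; Roadmap=9am; One-on-one=10am; OffsitePrep=1pm; Postmortem=11am; AllHands=10am; Onboarding=9am.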